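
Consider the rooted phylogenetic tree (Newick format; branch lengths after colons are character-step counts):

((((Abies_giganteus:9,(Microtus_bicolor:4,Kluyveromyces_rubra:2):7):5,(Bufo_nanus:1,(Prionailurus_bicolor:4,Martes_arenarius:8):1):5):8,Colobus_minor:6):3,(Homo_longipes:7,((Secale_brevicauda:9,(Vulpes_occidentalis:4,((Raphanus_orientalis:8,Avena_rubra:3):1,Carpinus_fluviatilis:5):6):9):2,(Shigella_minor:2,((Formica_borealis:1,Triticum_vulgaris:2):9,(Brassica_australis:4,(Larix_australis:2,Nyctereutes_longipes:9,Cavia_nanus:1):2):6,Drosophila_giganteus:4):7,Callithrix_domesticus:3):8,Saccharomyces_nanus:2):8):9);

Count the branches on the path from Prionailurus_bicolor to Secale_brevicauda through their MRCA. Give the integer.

9

The MRCA of Prionailurus_bicolor and Secale_brevicauda is the root of the tree.
From Prionailurus_bicolor up to that node: 5 branches. From Secale_brevicauda up to the same node: 4 branches. Total: 5 + 4 = 9.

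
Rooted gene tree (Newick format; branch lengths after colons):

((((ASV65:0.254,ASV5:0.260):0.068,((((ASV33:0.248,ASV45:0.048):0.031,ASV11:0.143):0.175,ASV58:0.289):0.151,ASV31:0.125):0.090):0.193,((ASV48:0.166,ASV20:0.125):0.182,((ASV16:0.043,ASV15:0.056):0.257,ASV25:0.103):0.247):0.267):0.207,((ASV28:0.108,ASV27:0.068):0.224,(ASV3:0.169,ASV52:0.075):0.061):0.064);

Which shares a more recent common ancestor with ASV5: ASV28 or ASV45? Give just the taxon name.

ASV45

The MRCA of ASV5 and ASV45 subtends ((ASV65,ASV5),((((ASV33,ASV45),ASV11),ASV58),ASV31)) (7 taxa).
The MRCA of ASV5 and ASV28 is the root, subtending the entire tree (16 taxa).
The first is nested inside the second, so ASV5 shares a more recent common ancestor with ASV45.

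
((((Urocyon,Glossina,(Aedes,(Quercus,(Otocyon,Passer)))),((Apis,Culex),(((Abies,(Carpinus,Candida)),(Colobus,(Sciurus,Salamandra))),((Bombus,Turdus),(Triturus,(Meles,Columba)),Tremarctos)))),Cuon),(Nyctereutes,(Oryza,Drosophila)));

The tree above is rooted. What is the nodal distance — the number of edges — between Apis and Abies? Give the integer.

The MRCA of Apis and Abies is the node subtending ((Apis,Culex),(((Abies,(Carpinus,Candida)),(Colobus,(Sciurus,Salamandra))),((Bombus,Turdus),(Triturus,(Meles,Columba)),Tremarctos))).
From Apis up to that node: 2 branches. From Abies up to the same node: 4 branches. Total: 2 + 4 = 6.

6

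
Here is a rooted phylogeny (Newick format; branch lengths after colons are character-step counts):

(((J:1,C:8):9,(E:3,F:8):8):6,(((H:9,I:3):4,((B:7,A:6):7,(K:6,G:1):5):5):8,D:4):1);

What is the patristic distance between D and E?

22

The path runs D → … → MRCA → … → E; the MRCA is the root of the tree.
Branch lengths along that path: 4 + 1 + 6 + 8 + 3 = 22.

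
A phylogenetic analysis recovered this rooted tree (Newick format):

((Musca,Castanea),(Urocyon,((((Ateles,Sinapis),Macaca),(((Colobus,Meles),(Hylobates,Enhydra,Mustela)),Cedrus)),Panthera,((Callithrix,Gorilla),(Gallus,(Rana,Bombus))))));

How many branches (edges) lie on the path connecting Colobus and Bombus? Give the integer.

The MRCA of Colobus and Bombus is the node subtending ((((Ateles,Sinapis),Macaca),(((Colobus,Meles),(Hylobates,Enhydra,Mustela)),Cedrus)),Panthera,((Callithrix,Gorilla),(Gallus,(Rana,Bombus)))).
From Colobus up to that node: 5 branches. From Bombus up to the same node: 4 branches. Total: 5 + 4 = 9.

9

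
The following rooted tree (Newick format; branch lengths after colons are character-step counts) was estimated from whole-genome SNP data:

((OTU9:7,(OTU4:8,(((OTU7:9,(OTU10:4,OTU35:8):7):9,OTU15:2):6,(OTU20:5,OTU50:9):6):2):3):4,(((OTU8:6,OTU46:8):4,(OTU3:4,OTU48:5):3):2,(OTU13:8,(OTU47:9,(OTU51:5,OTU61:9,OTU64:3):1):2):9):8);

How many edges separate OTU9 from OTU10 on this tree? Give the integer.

The MRCA of OTU9 and OTU10 is the node subtending (OTU9,(OTU4,(((OTU7,(OTU10,OTU35)),OTU15),(OTU20,OTU50)))).
From OTU9 up to that node: 1 branch. From OTU10 up to the same node: 6 branches. Total: 1 + 6 = 7.

7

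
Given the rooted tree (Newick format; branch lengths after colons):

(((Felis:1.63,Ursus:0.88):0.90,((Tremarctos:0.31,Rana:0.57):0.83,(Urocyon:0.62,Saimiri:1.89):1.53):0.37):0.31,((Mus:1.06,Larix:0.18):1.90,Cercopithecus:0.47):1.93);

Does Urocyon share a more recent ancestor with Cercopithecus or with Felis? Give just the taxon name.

The MRCA of Urocyon and Felis subtends ((Felis,Ursus),((Tremarctos,Rana),(Urocyon,Saimiri))) (6 taxa).
The MRCA of Urocyon and Cercopithecus is the root, subtending the entire tree (9 taxa).
The first is nested inside the second, so Urocyon shares a more recent common ancestor with Felis.

Felis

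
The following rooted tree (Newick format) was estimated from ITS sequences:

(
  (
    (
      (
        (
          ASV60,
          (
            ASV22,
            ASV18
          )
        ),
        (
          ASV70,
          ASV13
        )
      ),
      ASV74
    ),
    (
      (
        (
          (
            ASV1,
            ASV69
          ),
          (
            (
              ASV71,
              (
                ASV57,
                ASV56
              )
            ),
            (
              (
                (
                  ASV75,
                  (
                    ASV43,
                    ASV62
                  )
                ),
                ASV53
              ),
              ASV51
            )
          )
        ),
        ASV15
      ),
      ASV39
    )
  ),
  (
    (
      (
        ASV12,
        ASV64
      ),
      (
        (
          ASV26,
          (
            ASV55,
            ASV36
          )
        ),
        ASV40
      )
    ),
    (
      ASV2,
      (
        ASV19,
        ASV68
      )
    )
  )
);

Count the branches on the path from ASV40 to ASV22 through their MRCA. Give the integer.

The MRCA of ASV40 and ASV22 is the root of the tree.
From ASV40 up to that node: 4 branches. From ASV22 up to the same node: 6 branches. Total: 4 + 6 = 10.

10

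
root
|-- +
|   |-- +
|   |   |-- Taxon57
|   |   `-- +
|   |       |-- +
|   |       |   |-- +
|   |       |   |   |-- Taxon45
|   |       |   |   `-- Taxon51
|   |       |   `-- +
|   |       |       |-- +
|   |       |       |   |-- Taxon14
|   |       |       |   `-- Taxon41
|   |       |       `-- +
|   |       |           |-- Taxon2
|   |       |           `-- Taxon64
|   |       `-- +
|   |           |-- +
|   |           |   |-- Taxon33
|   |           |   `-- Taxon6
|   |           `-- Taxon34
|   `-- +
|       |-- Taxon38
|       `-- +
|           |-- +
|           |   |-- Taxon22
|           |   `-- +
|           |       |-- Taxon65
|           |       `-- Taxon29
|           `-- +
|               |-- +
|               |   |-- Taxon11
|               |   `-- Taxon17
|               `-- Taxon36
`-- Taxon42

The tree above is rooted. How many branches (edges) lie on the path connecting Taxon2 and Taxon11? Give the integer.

The MRCA of Taxon2 and Taxon11 is the node subtending ((Taxon57,(((Taxon45,Taxon51),((Taxon14,Taxon41),(Taxon2,Taxon64))),((Taxon33,Taxon6),Taxon34))),(Taxon38,((Taxon22,(Taxon65,Taxon29)),((Taxon11,Taxon17),Taxon36)))).
From Taxon2 up to that node: 6 branches. From Taxon11 up to the same node: 5 branches. Total: 6 + 5 = 11.

11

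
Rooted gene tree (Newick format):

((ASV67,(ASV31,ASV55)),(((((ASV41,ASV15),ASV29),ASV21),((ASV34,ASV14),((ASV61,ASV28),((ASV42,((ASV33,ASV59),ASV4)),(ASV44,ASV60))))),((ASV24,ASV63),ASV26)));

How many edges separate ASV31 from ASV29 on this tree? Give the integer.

The MRCA of ASV31 and ASV29 is the root of the tree.
From ASV31 up to that node: 3 branches. From ASV29 up to the same node: 5 branches. Total: 3 + 5 = 8.

8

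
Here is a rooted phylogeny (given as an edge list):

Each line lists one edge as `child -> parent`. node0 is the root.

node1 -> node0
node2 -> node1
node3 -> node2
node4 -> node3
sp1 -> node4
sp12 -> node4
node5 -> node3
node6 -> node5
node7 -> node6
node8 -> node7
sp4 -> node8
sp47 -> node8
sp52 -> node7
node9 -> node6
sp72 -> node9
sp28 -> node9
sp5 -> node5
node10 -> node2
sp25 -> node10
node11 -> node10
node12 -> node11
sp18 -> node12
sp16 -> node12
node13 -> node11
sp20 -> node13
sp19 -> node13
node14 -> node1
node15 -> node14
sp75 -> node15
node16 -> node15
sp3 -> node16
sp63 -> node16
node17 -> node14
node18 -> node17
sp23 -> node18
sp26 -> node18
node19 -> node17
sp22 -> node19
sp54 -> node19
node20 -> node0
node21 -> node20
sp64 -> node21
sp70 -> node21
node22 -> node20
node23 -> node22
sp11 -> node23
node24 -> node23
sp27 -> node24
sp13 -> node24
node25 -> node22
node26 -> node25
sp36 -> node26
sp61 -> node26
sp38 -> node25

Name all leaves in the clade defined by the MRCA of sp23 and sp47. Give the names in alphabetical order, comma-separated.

sp1, sp12, sp16, sp18, sp19, sp20, sp22, sp23, sp25, sp26, sp28, sp3, sp4, sp47, sp5, sp52, sp54, sp63, sp72, sp75

Tracing sp23: it sits inside (sp23,sp26).
Tracing sp47: it sits inside (sp4,sp47).
The smallest clade enclosing both is ((((sp1,sp12),((((sp4,sp47),sp52),(sp72,sp28)),sp5)),(sp25,((sp18,sp16),(sp20,sp19)))),((sp75,(sp3,sp63)),((sp23,sp26),(sp22,sp54)))); the answer is its 20 terminal taxa in alphabetical order.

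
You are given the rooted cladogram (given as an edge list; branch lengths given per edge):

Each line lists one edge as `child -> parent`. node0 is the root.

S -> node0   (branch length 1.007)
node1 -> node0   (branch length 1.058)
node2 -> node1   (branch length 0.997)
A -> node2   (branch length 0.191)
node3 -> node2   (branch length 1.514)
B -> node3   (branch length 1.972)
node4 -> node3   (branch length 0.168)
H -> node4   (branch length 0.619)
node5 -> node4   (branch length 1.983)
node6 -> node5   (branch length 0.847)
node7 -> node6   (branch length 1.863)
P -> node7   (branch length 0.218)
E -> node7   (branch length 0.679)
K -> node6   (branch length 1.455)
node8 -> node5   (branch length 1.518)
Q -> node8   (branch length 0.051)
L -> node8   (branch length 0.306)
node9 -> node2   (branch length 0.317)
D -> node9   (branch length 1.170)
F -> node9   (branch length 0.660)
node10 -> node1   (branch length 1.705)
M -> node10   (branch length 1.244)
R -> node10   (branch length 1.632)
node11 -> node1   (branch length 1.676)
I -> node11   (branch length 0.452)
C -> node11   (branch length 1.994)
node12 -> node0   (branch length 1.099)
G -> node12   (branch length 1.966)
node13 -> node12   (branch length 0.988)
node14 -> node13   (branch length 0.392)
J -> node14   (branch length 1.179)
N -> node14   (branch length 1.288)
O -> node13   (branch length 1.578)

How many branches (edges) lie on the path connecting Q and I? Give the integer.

The MRCA of Q and I is the node subtending ((A,(B,(H,(((P,E),K),(Q,L)))),(D,F)),(M,R),(I,C)).
From Q up to that node: 6 branches. From I up to the same node: 2 branches. Total: 6 + 2 = 8.

8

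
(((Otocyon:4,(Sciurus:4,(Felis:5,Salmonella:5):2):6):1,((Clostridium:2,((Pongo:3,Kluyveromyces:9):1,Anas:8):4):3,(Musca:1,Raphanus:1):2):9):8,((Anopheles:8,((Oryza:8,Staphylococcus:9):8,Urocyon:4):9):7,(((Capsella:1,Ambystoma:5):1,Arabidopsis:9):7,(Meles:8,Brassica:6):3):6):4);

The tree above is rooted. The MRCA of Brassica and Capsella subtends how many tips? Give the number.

5

The MRCA of Brassica and Capsella is the node subtending (((Capsella,Ambystoma),Arabidopsis),(Meles,Brassica)).
That clade contains 5 terminal taxa: Ambystoma, Arabidopsis, Brassica, Capsella, Meles.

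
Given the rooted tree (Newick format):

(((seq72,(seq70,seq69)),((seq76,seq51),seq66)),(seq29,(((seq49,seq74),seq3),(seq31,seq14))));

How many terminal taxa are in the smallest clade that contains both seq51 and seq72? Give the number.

The MRCA of seq51 and seq72 is the node subtending ((seq72,(seq70,seq69)),((seq76,seq51),seq66)).
That clade contains 6 terminal taxa: seq51, seq66, seq69, seq70, seq72, seq76.

6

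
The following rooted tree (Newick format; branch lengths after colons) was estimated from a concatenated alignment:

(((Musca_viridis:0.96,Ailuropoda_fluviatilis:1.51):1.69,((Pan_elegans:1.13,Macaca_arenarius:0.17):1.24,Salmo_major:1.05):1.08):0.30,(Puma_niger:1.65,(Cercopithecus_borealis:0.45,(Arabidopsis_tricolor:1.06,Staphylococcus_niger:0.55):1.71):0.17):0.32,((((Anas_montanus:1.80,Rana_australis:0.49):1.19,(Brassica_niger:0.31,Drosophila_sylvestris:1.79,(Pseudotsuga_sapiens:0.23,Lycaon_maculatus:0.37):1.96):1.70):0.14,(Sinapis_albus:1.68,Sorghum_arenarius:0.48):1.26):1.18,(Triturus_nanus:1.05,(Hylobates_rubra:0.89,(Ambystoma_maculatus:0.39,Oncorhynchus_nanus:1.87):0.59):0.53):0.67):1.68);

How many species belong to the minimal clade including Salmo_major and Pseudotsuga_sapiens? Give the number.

The MRCA of Salmo_major and Pseudotsuga_sapiens is the root, so the clade is the entire tree.
That clade contains 21 terminal taxa: Ailuropoda_fluviatilis, Ambystoma_maculatus, Anas_montanus, Arabidopsis_tricolor, Brassica_niger, Cercopithecus_borealis, Drosophila_sylvestris, Hylobates_rubra, Lycaon_maculatus, Macaca_arenarius, Musca_viridis, Oncorhynchus_nanus, Pan_elegans, Pseudotsuga_sapiens, Puma_niger, Rana_australis, Salmo_major, Sinapis_albus, Sorghum_arenarius, Staphylococcus_niger, Triturus_nanus.

21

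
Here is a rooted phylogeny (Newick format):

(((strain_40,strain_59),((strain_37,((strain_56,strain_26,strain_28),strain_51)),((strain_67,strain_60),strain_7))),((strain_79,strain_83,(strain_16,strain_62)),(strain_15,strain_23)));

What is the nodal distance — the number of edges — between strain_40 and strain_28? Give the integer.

The MRCA of strain_40 and strain_28 is the node subtending ((strain_40,strain_59),((strain_37,((strain_56,strain_26,strain_28),strain_51)),((strain_67,strain_60),strain_7))).
From strain_40 up to that node: 2 branches. From strain_28 up to the same node: 5 branches. Total: 2 + 5 = 7.

7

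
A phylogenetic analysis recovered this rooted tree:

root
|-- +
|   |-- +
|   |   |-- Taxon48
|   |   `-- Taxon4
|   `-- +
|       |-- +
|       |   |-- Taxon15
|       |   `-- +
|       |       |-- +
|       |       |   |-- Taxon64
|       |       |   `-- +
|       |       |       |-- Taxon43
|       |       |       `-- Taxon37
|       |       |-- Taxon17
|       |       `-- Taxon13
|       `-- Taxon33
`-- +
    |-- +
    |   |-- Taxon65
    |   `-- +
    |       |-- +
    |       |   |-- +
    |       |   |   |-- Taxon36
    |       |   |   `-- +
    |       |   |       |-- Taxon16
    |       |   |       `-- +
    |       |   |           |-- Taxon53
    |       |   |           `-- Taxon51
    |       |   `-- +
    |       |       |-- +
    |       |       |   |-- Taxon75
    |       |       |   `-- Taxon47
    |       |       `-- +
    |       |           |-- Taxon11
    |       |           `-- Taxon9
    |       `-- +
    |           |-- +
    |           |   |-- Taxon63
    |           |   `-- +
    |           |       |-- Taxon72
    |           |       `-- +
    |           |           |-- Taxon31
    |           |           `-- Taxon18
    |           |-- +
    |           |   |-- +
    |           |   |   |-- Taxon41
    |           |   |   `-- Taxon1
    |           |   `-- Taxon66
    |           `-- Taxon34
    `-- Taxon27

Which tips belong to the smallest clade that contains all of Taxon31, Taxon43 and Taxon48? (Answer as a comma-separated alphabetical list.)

Taxon1, Taxon11, Taxon13, Taxon15, Taxon16, Taxon17, Taxon18, Taxon27, Taxon31, Taxon33, Taxon34, Taxon36, Taxon37, Taxon4, Taxon41, Taxon43, Taxon47, Taxon48, Taxon51, Taxon53, Taxon63, Taxon64, Taxon65, Taxon66, Taxon72, Taxon75, Taxon9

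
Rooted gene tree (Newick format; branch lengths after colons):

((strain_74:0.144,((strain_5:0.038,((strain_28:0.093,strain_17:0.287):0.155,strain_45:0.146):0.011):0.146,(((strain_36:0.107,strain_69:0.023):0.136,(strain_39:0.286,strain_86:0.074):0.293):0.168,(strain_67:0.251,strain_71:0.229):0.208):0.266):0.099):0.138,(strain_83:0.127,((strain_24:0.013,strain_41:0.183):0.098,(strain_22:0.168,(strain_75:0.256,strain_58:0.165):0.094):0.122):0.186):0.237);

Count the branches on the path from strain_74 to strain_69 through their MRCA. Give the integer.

6

The MRCA of strain_74 and strain_69 is the node subtending (strain_74,((strain_5,((strain_28,strain_17),strain_45)),(((strain_36,strain_69),(strain_39,strain_86)),(strain_67,strain_71)))).
From strain_74 up to that node: 1 branch. From strain_69 up to the same node: 5 branches. Total: 1 + 5 = 6.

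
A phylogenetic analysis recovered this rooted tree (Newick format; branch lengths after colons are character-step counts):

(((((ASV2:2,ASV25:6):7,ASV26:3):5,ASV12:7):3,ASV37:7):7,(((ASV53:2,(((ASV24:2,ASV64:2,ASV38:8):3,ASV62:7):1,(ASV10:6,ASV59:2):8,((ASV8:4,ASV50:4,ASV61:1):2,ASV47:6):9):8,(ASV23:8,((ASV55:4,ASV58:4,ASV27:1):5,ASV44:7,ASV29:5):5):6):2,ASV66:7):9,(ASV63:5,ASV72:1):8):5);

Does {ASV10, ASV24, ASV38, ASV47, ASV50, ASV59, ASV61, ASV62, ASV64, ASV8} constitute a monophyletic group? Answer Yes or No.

Yes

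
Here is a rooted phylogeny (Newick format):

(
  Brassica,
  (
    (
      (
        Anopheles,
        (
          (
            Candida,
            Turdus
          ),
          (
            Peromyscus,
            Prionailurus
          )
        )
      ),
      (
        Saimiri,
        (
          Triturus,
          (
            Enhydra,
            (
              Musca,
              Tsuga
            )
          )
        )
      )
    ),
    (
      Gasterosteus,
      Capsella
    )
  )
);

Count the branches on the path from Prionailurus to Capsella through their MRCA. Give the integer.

7

The MRCA of Prionailurus and Capsella is the node subtending (((Anopheles,((Candida,Turdus),(Peromyscus,Prionailurus))),(Saimiri,(Triturus,(Enhydra,(Musca,Tsuga))))),(Gasterosteus,Capsella)).
From Prionailurus up to that node: 5 branches. From Capsella up to the same node: 2 branches. Total: 5 + 2 = 7.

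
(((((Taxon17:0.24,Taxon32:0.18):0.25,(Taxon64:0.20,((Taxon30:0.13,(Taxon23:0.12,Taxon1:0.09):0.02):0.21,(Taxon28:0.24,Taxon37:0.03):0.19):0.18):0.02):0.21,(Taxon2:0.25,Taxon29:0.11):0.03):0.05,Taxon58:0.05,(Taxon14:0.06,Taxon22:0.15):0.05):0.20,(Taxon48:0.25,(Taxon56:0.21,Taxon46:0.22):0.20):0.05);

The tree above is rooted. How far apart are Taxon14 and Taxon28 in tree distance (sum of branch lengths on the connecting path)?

1.00

The path runs Taxon14 → … → MRCA → … → Taxon28; the MRCA is the node subtending ((((Taxon17,Taxon32),(Taxon64,((Taxon30,(Taxon23,Taxon1)),(Taxon28,Taxon37)))),(Taxon2,Taxon29)),Taxon58,(Taxon14,Taxon22)).
Branch lengths along that path: 0.06 + 0.05 + 0.05 + 0.21 + 0.02 + 0.18 + 0.19 + 0.24 = 1.00.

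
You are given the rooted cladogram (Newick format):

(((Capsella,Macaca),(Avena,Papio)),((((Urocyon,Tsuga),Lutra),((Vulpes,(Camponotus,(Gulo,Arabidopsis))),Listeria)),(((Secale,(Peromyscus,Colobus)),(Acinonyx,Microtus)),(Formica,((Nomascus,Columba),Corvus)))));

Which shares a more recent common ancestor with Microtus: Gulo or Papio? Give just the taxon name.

Gulo

The MRCA of Microtus and Gulo subtends ((((Urocyon,Tsuga),Lutra),((Vulpes,(Camponotus,(Gulo,Arabidopsis))),Listeria)),(((Secale,(Peromyscus,Colobus)),(Acinonyx,Microtus)),(Formica,((Nomascus,Columba),Corvus)))) (17 taxa).
The MRCA of Microtus and Papio is the root, subtending the entire tree (21 taxa).
The first is nested inside the second, so Microtus shares a more recent common ancestor with Gulo.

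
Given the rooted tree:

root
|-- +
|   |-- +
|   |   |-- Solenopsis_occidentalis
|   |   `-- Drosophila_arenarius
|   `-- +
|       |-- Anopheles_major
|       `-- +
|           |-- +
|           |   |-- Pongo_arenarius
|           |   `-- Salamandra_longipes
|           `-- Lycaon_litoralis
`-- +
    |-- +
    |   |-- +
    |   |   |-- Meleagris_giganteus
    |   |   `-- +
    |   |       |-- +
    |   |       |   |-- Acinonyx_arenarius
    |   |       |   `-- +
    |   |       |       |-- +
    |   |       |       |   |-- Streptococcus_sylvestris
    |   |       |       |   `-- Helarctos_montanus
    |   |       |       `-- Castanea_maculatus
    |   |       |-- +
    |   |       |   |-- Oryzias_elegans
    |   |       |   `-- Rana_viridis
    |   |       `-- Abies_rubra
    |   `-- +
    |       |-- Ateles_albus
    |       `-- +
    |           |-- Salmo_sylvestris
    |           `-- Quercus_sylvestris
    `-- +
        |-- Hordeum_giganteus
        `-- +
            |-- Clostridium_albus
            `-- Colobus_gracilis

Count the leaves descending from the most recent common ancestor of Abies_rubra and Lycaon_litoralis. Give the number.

20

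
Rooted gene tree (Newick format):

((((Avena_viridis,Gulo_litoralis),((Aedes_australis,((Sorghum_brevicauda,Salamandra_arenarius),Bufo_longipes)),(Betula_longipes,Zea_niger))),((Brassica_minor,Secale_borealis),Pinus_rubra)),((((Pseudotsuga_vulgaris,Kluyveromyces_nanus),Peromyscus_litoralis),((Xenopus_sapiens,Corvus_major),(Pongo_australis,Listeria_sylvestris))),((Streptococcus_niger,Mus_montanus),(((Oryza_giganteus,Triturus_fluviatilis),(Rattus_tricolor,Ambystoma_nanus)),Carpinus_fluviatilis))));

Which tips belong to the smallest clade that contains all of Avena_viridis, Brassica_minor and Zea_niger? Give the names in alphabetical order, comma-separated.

Tracing Avena_viridis: it sits inside (Avena_viridis,Gulo_litoralis).
Tracing Brassica_minor: it sits inside (Brassica_minor,Secale_borealis).
Tracing Zea_niger: it sits inside (Betula_longipes,Zea_niger).
The smallest clade enclosing all 3 is (((Avena_viridis,Gulo_litoralis),((Aedes_australis,((Sorghum_brevicauda,Salamandra_arenarius),Bufo_longipes)),(Betula_longipes,Zea_niger))),((Brassica_minor,Secale_borealis),Pinus_rubra)); the answer is its 11 terminal taxa in alphabetical order.

Aedes_australis, Avena_viridis, Betula_longipes, Brassica_minor, Bufo_longipes, Gulo_litoralis, Pinus_rubra, Salamandra_arenarius, Secale_borealis, Sorghum_brevicauda, Zea_niger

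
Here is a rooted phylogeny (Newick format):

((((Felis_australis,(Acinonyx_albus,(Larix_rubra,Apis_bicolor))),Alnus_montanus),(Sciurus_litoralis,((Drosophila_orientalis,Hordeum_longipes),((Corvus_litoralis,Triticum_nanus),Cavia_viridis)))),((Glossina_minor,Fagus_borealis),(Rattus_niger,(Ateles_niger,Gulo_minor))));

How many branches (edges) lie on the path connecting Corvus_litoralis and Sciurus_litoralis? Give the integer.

5

The MRCA of Corvus_litoralis and Sciurus_litoralis is the node subtending (Sciurus_litoralis,((Drosophila_orientalis,Hordeum_longipes),((Corvus_litoralis,Triticum_nanus),Cavia_viridis))).
From Corvus_litoralis up to that node: 4 branches. From Sciurus_litoralis up to the same node: 1 branch. Total: 4 + 1 = 5.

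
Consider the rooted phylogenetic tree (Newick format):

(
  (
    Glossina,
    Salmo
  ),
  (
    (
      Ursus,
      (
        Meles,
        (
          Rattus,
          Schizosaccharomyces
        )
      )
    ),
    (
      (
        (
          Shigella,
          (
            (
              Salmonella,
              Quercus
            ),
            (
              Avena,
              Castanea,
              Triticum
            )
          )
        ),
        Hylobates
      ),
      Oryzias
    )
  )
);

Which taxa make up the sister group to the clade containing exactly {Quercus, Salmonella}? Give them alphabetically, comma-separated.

Avena, Castanea, Triticum

The clade containing exactly {Quercus, Salmonella} attaches to the tree at the node subtending ((Salmonella,Quercus),(Avena,Castanea,Triticum)).
The other lineage descending from that same node — the sister group — is (Avena,Castanea,Triticum); its 3 tips in alphabetical order are the answer.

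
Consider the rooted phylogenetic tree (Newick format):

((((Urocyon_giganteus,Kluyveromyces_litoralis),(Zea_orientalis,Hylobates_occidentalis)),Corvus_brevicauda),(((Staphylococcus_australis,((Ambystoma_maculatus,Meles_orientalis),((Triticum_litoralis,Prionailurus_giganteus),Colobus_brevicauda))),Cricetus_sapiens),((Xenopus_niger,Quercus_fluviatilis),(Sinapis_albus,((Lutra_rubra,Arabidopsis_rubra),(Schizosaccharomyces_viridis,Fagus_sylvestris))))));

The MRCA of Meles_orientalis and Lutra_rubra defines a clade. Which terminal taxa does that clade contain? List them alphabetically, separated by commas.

Tracing Meles_orientalis: it sits inside (Ambystoma_maculatus,Meles_orientalis).
Tracing Lutra_rubra: it sits inside (Lutra_rubra,Arabidopsis_rubra).
The smallest clade enclosing both is (((Staphylococcus_australis,((Ambystoma_maculatus,Meles_orientalis),((Triticum_litoralis,Prionailurus_giganteus),Colobus_brevicauda))),Cricetus_sapiens),((Xenopus_niger,Quercus_fluviatilis),(Sinapis_albus,((Lutra_rubra,Arabidopsis_rubra),(Schizosaccharomyces_viridis,Fagus_sylvestris))))); the answer is its 14 terminal taxa in alphabetical order.

Ambystoma_maculatus, Arabidopsis_rubra, Colobus_brevicauda, Cricetus_sapiens, Fagus_sylvestris, Lutra_rubra, Meles_orientalis, Prionailurus_giganteus, Quercus_fluviatilis, Schizosaccharomyces_viridis, Sinapis_albus, Staphylococcus_australis, Triticum_litoralis, Xenopus_niger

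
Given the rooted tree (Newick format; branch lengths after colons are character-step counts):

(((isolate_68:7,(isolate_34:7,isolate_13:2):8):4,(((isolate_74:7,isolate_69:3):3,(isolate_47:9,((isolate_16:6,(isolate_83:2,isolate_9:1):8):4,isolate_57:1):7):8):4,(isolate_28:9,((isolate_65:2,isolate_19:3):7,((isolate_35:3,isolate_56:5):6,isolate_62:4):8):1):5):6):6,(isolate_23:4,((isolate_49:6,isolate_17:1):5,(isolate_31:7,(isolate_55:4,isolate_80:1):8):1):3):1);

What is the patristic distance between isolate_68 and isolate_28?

31

The path runs isolate_68 → … → MRCA → … → isolate_28; the MRCA is the node subtending ((isolate_68,(isolate_34,isolate_13)),(((isolate_74,isolate_69),(isolate_47,((isolate_16,(isolate_83,isolate_9)),isolate_57))),(isolate_28,((isolate_65,isolate_19),((isolate_35,isolate_56),isolate_62))))).
Branch lengths along that path: 7 + 4 + 6 + 5 + 9 = 31.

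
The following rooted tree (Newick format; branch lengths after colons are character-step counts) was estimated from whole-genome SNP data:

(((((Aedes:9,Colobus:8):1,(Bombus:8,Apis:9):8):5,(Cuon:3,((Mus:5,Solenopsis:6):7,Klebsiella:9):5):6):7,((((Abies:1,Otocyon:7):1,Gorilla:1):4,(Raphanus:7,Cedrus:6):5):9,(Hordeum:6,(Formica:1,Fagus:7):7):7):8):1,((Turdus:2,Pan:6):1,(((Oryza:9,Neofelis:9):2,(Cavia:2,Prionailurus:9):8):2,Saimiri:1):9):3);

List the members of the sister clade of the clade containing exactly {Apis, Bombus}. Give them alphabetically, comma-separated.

Aedes, Colobus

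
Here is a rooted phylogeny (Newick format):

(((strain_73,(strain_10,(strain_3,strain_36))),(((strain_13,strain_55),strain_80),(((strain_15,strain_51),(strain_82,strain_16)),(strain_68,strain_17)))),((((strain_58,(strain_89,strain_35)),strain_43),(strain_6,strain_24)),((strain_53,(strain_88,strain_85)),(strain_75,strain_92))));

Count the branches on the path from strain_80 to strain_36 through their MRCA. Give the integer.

7

The MRCA of strain_80 and strain_36 is the node subtending ((strain_73,(strain_10,(strain_3,strain_36))),(((strain_13,strain_55),strain_80),(((strain_15,strain_51),(strain_82,strain_16)),(strain_68,strain_17)))).
From strain_80 up to that node: 3 branches. From strain_36 up to the same node: 4 branches. Total: 3 + 4 = 7.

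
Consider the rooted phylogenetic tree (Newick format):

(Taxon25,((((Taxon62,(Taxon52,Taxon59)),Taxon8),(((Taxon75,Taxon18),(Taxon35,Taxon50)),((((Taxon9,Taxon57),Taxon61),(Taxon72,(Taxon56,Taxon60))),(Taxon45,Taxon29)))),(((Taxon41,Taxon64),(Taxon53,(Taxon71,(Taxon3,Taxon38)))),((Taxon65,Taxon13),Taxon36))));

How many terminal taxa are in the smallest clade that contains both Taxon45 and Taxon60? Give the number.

The MRCA of Taxon45 and Taxon60 is the node subtending ((((Taxon9,Taxon57),Taxon61),(Taxon72,(Taxon56,Taxon60))),(Taxon45,Taxon29)).
That clade contains 8 terminal taxa: Taxon29, Taxon45, Taxon56, Taxon57, Taxon60, Taxon61, Taxon72, Taxon9.

8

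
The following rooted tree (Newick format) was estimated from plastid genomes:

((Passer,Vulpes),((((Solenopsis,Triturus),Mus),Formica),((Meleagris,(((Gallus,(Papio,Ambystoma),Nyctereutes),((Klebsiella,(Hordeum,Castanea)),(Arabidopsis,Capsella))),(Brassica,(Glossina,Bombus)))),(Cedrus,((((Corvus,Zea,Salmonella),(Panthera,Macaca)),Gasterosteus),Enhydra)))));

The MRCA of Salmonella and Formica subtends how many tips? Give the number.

25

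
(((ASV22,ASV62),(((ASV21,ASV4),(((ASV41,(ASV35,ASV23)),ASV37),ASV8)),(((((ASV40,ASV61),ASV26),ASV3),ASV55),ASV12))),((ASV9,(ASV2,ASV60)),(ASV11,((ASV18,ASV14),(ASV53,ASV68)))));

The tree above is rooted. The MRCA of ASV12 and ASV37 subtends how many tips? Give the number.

13

The MRCA of ASV12 and ASV37 is the node subtending (((ASV21,ASV4),(((ASV41,(ASV35,ASV23)),ASV37),ASV8)),(((((ASV40,ASV61),ASV26),ASV3),ASV55),ASV12)).
That clade contains 13 terminal taxa: ASV12, ASV21, ASV23, ASV26, ASV3, ASV35, ASV37, ASV4, ASV40, ASV41, ASV55, ASV61, ASV8.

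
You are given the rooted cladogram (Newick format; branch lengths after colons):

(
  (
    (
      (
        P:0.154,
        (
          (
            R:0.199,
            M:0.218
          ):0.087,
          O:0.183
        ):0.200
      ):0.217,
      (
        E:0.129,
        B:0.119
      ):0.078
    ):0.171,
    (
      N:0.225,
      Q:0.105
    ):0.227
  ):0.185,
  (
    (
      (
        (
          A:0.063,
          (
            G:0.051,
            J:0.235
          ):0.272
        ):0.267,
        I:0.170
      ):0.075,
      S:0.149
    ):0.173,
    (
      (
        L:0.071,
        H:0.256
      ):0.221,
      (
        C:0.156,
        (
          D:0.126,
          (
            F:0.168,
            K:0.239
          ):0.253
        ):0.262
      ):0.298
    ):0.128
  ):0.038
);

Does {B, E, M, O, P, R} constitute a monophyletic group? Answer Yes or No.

Yes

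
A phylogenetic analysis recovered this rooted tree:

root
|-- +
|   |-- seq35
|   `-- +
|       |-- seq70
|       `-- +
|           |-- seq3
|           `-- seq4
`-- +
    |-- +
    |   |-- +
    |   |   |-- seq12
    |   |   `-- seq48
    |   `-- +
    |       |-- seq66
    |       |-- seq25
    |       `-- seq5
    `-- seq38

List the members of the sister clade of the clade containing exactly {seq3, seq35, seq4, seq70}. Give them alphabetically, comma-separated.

seq12, seq25, seq38, seq48, seq5, seq66

The clade containing exactly {seq3, seq35, seq4, seq70} attaches directly to the root of the tree.
The other lineage descending from that same node — the sister group — is (((seq12,seq48),(seq66,seq25,seq5)),seq38); its 6 tips in alphabetical order are the answer.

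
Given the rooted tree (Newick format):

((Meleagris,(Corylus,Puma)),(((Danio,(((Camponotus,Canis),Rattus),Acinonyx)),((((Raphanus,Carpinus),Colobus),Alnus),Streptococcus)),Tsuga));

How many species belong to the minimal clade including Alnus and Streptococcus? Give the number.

5

The MRCA of Alnus and Streptococcus is the node subtending ((((Raphanus,Carpinus),Colobus),Alnus),Streptococcus).
That clade contains 5 terminal taxa: Alnus, Carpinus, Colobus, Raphanus, Streptococcus.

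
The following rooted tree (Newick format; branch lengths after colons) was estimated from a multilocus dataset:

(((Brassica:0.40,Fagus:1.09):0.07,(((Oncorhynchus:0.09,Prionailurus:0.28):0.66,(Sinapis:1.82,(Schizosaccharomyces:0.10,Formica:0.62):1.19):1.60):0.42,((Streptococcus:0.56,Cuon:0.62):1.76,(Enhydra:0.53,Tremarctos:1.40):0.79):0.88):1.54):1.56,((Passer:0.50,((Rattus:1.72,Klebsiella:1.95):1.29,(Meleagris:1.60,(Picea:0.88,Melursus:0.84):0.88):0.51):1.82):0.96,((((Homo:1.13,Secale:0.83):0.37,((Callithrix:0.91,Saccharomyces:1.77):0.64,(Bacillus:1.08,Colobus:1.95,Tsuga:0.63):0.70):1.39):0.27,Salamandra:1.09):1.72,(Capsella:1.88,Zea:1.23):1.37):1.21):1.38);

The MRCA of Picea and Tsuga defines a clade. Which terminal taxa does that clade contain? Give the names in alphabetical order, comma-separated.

Bacillus, Callithrix, Capsella, Colobus, Homo, Klebsiella, Meleagris, Melursus, Passer, Picea, Rattus, Saccharomyces, Salamandra, Secale, Tsuga, Zea

Tracing Picea: it sits inside (Picea,Melursus).
Tracing Tsuga: it sits inside (Bacillus,Colobus,Tsuga).
The smallest clade enclosing both is ((Passer,((Rattus,Klebsiella),(Meleagris,(Picea,Melursus)))),((((Homo,Secale),((Callithrix,Saccharomyces),(Bacillus,Colobus,Tsuga))),Salamandra),(Capsella,Zea))); the answer is its 16 terminal taxa in alphabetical order.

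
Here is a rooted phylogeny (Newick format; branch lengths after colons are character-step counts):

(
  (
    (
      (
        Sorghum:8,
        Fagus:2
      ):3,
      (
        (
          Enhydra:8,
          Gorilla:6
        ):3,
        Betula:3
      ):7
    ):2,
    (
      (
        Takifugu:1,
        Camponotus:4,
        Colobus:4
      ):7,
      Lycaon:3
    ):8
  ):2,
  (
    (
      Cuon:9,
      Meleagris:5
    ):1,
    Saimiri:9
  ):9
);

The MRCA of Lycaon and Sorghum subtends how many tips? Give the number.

9

The MRCA of Lycaon and Sorghum is the node subtending (((Sorghum,Fagus),((Enhydra,Gorilla),Betula)),((Takifugu,Camponotus,Colobus),Lycaon)).
That clade contains 9 terminal taxa: Betula, Camponotus, Colobus, Enhydra, Fagus, Gorilla, Lycaon, Sorghum, Takifugu.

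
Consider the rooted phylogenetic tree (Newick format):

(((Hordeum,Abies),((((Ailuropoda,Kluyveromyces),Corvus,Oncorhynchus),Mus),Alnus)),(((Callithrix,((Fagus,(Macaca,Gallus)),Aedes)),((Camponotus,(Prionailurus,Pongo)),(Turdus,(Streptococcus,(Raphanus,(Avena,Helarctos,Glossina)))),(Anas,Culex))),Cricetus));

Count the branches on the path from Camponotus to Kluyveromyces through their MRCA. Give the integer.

11

The MRCA of Camponotus and Kluyveromyces is the root of the tree.
From Camponotus up to that node: 5 branches. From Kluyveromyces up to the same node: 6 branches. Total: 5 + 6 = 11.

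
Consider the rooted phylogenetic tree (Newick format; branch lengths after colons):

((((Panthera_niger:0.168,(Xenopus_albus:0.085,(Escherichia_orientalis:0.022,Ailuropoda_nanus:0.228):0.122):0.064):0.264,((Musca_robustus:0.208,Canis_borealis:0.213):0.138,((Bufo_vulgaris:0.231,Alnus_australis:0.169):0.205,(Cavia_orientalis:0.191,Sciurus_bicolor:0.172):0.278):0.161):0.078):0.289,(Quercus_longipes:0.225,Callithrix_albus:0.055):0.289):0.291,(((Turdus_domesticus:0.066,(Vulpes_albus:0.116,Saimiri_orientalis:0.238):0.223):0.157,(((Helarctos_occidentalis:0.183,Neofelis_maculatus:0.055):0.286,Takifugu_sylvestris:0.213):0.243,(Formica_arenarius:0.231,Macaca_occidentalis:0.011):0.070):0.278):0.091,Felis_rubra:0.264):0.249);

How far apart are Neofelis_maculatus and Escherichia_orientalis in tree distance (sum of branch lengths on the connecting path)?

The path runs Neofelis_maculatus → … → MRCA → … → Escherichia_orientalis; the MRCA is the root of the tree.
Branch lengths along that path: 0.055 + 0.286 + 0.243 + 0.278 + 0.091 + 0.249 + 0.291 + 0.289 + 0.264 + 0.064 + 0.122 + 0.022 = 2.254.

2.254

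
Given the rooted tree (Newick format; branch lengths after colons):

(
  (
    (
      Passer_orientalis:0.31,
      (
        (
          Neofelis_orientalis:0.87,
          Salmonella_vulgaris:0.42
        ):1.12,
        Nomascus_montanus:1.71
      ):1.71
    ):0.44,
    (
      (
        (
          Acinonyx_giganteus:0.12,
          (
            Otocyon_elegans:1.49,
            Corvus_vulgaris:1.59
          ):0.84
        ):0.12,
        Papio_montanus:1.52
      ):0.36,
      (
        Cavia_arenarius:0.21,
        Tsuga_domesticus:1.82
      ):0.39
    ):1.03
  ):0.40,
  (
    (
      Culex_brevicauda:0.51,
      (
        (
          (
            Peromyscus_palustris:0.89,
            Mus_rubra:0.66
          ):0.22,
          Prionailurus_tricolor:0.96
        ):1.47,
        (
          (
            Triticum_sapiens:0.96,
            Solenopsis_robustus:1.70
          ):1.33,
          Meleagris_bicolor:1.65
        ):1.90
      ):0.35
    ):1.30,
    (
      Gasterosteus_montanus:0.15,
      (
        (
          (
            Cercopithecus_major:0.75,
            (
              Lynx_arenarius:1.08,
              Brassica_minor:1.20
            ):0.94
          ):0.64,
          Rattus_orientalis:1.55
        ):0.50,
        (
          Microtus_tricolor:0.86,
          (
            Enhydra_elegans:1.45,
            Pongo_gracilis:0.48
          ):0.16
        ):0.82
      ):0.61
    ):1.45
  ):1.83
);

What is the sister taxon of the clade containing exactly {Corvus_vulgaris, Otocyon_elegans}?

Acinonyx_giganteus

The clade containing exactly {Corvus_vulgaris, Otocyon_elegans} attaches to the tree at the node subtending (Acinonyx_giganteus,(Otocyon_elegans,Corvus_vulgaris)).
The other lineage descending from that same node — the sister group — is the single tip Acinonyx_giganteus.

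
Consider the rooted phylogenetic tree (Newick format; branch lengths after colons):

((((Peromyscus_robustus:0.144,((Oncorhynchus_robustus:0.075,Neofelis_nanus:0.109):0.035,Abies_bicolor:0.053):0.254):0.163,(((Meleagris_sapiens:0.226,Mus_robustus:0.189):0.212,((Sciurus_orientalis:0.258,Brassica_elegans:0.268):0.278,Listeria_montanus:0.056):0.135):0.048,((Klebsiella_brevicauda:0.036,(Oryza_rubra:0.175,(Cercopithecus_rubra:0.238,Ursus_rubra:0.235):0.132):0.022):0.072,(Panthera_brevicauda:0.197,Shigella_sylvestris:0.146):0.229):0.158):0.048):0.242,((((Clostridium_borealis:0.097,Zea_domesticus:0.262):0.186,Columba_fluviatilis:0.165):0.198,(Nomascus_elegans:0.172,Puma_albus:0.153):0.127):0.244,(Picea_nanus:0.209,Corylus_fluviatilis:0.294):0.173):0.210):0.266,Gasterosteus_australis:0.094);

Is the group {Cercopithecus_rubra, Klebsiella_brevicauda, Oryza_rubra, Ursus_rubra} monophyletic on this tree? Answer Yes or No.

The most recent common ancestor of these taxa subtends (Klebsiella_brevicauda,(Oryza_rubra,(Cercopithecus_rubra,Ursus_rubra))).
That clade has exactly 4 tips — every listed taxon and nothing else — so the group is monophyletic.

Yes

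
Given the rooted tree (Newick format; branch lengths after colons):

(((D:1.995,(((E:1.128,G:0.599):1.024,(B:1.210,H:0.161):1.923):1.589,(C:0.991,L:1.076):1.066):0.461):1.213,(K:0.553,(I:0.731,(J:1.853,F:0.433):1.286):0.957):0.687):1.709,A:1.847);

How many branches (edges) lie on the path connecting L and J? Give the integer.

The MRCA of L and J is the node subtending ((D,(((E,G),(B,H)),(C,L))),(K,(I,(J,F)))).
From L up to that node: 4 branches. From J up to the same node: 4 branches. Total: 4 + 4 = 8.

8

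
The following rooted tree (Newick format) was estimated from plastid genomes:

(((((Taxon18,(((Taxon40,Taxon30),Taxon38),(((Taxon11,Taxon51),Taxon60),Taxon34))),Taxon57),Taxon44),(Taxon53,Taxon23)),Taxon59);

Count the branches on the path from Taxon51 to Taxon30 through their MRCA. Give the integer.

The MRCA of Taxon51 and Taxon30 is the node subtending (((Taxon40,Taxon30),Taxon38),(((Taxon11,Taxon51),Taxon60),Taxon34)).
From Taxon51 up to that node: 4 branches. From Taxon30 up to the same node: 3 branches. Total: 4 + 3 = 7.

7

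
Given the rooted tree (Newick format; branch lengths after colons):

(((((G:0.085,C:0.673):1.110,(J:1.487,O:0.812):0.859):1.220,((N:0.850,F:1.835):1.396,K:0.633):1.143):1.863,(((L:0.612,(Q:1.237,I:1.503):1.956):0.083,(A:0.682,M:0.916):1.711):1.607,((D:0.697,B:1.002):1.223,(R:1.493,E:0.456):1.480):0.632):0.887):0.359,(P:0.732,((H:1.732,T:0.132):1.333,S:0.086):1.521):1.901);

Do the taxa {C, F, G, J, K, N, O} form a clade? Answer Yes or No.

Yes

The most recent common ancestor of these taxa subtends (((G,C),(J,O)),((N,F),K)).
That clade has exactly 7 tips — every listed taxon and nothing else — so the group is monophyletic.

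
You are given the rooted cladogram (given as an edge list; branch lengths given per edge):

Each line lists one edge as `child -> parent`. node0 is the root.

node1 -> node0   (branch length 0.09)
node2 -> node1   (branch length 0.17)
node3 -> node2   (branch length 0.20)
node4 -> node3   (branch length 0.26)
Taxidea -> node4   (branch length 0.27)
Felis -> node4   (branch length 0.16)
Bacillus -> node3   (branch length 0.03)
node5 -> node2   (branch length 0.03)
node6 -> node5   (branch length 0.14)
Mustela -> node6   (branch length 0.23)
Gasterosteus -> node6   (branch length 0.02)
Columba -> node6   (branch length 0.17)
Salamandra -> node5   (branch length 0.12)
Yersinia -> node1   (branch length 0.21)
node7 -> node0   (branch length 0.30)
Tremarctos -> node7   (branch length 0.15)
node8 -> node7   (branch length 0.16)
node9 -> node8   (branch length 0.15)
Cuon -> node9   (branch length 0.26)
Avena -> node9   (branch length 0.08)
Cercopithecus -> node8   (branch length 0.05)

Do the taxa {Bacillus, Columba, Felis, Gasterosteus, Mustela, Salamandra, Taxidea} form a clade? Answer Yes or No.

The most recent common ancestor of these taxa subtends (((Taxidea,Felis),Bacillus),((Mustela,Gasterosteus,Columba),Salamandra)).
That clade has exactly 7 tips — every listed taxon and nothing else — so the group is monophyletic.

Yes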